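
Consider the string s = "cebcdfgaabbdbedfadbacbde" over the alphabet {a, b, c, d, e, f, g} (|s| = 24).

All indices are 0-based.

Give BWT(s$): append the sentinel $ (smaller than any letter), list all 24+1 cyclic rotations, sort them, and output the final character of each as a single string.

rank  rotation                   last
    0  $cebcdfgaabbdbedfadbacbde  e
    1  aabbdbedfadbacbde$cebcdfg  g
    2  abbdbedfadbacbde$cebcdfga  a
    3  acbde$cebcdfgaabbdbedfadb  b
    4  adbacbde$cebcdfgaabbdbedf  f
    5  bacbde$cebcdfgaabbdbedfad  d
    6  bbdbedfadbacbde$cebcdfgaa  a
    7  bcdfgaabbdbedfadbacbde$ce  e
    8  bdbedfadbacbde$cebcdfgaab  b
    9  bde$cebcdfgaabbdbedfadbac  c
   10  bedfadbacbde$cebcdfgaabbd  d
   11  cbde$cebcdfgaabbdbedfadba  a
   12  cdfgaabbdbedfadbacbde$ceb  b
   13  cebcdfgaabbdbedfadbacbde$  $
   14  dbacbde$cebcdfgaabbdbedfa  a
   15  dbedfadbacbde$cebcdfgaabb  b
   16  de$cebcdfgaabbdbedfadbacb  b
   17  dfadbacbde$cebcdfgaabbdbe  e
   18  dfgaabbdbedfadbacbde$cebc  c
   19  e$cebcdfgaabbdbedfadbacbd  d
   20  ebcdfgaabbdbedfadbacbde$c  c
   21  edfadbacbde$cebcdfgaabbdb  b
   22  fadbacbde$cebcdfgaabbdbed  d
   23  fgaabbdbedfadbacbde$cebcd  d
   24  gaabbdbedfadbacbde$cebcdf  f

egabfdaebcdab$abbecdcbddf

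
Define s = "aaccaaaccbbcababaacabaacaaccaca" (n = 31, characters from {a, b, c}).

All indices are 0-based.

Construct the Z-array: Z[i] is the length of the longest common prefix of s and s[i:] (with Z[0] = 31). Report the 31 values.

Z[0]=31
i=1: i≥r, start 0; Z[1]=1 scan→box=[1,2)
i=2: i≥r, start 0; Z[2]=0
i=3: i≥r, start 0; Z[3]=0
i=4: i≥r, start 0; Z[4]=2 scan→box=[4,6)
i=5: min(r-i=1, Z[1]=1)=1; Z[5]=4 scan→box=[5,9)
i=6: min(r-i=3, Z[1]=1)=1; Z[6]=1
i=7: min(r-i=2, Z[2]=0)=0; Z[7]=0
i=8: min(r-i=1, Z[3]=0)=0; Z[8]=0
i=9: i≥r, start 0; Z[9]=0
i=10: i≥r, start 0; Z[10]=0
i=11: i≥r, start 0; Z[11]=0
i=12: i≥r, start 0; Z[12]=1 scan→box=[12,13)
i=13: i≥r, start 0; Z[13]=0
i=14: i≥r, start 0; Z[14]=1 scan→box=[14,15)
i=15: i≥r, start 0; Z[15]=0
i=16: i≥r, start 0; Z[16]=3 scan→box=[16,19)
i=17: min(r-i=2, Z[1]=1)=1; Z[17]=1
i=18: min(r-i=1, Z[2]=0)=0; Z[18]=0
i=19: i≥r, start 0; Z[19]=1 scan→box=[19,20)
i=20: i≥r, start 0; Z[20]=0
i=21: i≥r, start 0; Z[21]=3 scan→box=[21,24)
i=22: min(r-i=2, Z[1]=1)=1; Z[22]=1
i=23: min(r-i=1, Z[2]=0)=0; Z[23]=0
i=24: i≥r, start 0; Z[24]=5 scan→box=[24,29)
i=25: min(r-i=4, Z[1]=1)=1; Z[25]=1
i=26: min(r-i=3, Z[2]=0)=0; Z[26]=0
i=27: min(r-i=2, Z[3]=0)=0; Z[27]=0
i=28: min(r-i=1, Z[4]=2)=1; Z[28]=1
i=29: i≥r, start 0; Z[29]=0
i=30: i≥r, start 0; Z[30]=1 scan→box=[30,31)

[31, 1, 0, 0, 2, 4, 1, 0, 0, 0, 0, 0, 1, 0, 1, 0, 3, 1, 0, 1, 0, 3, 1, 0, 5, 1, 0, 0, 1, 0, 1]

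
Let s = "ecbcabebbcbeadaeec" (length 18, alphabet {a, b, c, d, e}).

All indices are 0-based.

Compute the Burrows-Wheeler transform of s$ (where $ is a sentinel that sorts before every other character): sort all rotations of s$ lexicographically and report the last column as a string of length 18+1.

rank  rotation             last
    0  $ecbcabebbcbeadaeec  c
    1  abebbcbeadaeec$ecbc  c
    2  adaeec$ecbcabebbcbe  e
    3  aeec$ecbcabebbcbead  d
    4  bbcbeadaeec$ecbcabe  e
    5  bcabebbcbeadaeec$ec  c
    6  bcbeadaeec$ecbcabeb  b
    7  beadaeec$ecbcabebbc  c
    8  bebbcbeadaeec$ecbca  a
    9  c$ecbcabebbcbeadaee  e
   10  cabebbcbeadaeec$ecb  b
   11  cbcabebbcbeadaeec$e  e
   12  cbeadaeec$ecbcabebb  b
   13  daeec$ecbcabebbcbea  a
   14  eadaeec$ecbcabebbcb  b
   15  ebbcbeadaeec$ecbcab  b
   16  ec$ecbcabebbcbeadae  e
   17  ecbcabebbcbeadaeec$  $
   18  eec$ecbcabebbcbeada  a

ccedecbcaebebabbe$a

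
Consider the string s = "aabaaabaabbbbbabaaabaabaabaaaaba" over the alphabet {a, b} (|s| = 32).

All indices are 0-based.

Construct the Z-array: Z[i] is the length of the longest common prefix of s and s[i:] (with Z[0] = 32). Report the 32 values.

[32, 1, 0, 2, 5, 1, 0, 3, 1, 0, 0, 0, 0, 0, 1, 0, 2, 5, 1, 0, 5, 1, 0, 6, 1, 0, 2, 2, 4, 1, 0, 1]

Z[0]=32
i=1: fresh scan; Z[1]=1 extend→box=[1,2)
i=2: fresh scan; Z[2]=0
i=3: fresh scan; Z[3]=2 extend→box=[3,5)
i=4: min(r-i=1, Z[1]=1)=1; Z[4]=5 extend→box=[4,9)
i=5: min(r-i=4, Z[1]=1)=1; Z[5]=1
i=6: min(r-i=3, Z[2]=0)=0; Z[6]=0
i=7: min(r-i=2, Z[3]=2)=2; Z[7]=3 extend→box=[7,10)
i=8: min(r-i=2, Z[1]=1)=1; Z[8]=1
i=9: min(r-i=1, Z[2]=0)=0; Z[9]=0
i=10: fresh scan; Z[10]=0
i=11: fresh scan; Z[11]=0
i=12: fresh scan; Z[12]=0
i=13: fresh scan; Z[13]=0
i=14: fresh scan; Z[14]=1 extend→box=[14,15)
i=15: fresh scan; Z[15]=0
i=16: fresh scan; Z[16]=2 extend→box=[16,18)
i=17: min(r-i=1, Z[1]=1)=1; Z[17]=5 extend→box=[17,22)
i=18: min(r-i=4, Z[1]=1)=1; Z[18]=1
i=19: min(r-i=3, Z[2]=0)=0; Z[19]=0
i=20: min(r-i=2, Z[3]=2)=2; Z[20]=5 extend→box=[20,25)
i=21: min(r-i=4, Z[1]=1)=1; Z[21]=1
i=22: min(r-i=3, Z[2]=0)=0; Z[22]=0
i=23: min(r-i=2, Z[3]=2)=2; Z[23]=6 extend→box=[23,29)
i=24: min(r-i=5, Z[1]=1)=1; Z[24]=1
i=25: min(r-i=4, Z[2]=0)=0; Z[25]=0
i=26: min(r-i=3, Z[3]=2)=2; Z[26]=2
i=27: min(r-i=2, Z[4]=5)=2; Z[27]=2
i=28: min(r-i=1, Z[5]=1)=1; Z[28]=4 extend→box=[28,32)
i=29: min(r-i=3, Z[1]=1)=1; Z[29]=1
i=30: min(r-i=2, Z[2]=0)=0; Z[30]=0
i=31: min(r-i=1, Z[3]=2)=1; Z[31]=1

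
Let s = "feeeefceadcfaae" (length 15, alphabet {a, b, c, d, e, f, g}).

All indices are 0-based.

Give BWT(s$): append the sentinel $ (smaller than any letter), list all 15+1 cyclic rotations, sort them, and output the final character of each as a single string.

rank  rotation          last
    0  $feeeefceadcfaae  e
    1  aae$feeeefceadcf  f
    2  adcfaae$feeeefce  e
    3  ae$feeeefceadcfa  a
    4  ceadcfaae$feeeef  f
    5  cfaae$feeeefcead  d
    6  dcfaae$feeeefcea  a
    7  e$feeeefceadcfaa  a
    8  eadcfaae$feeeefc  c
    9  eeeefceadcfaae$f  f
   10  eeefceadcfaae$fe  e
   11  eefceadcfaae$fee  e
   12  efceadcfaae$feee  e
   13  faae$feeeefceadc  c
   14  fceadcfaae$feeee  e
   15  feeeefceadcfaae$  $

efeafdaacfeeece$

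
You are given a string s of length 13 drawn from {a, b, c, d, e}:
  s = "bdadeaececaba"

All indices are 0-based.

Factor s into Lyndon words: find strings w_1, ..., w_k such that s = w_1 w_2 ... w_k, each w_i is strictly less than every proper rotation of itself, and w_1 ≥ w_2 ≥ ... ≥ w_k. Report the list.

["bd", "adeaecec", "ab", "a"]

emit factor 1: 'bd' (i=0, period=2)
emit factor 2: 'adeaecec' (i=2, period=8)
emit factor 3: 'ab' (i=10, period=2)
emit factor 4: 'a' (i=12, period=1)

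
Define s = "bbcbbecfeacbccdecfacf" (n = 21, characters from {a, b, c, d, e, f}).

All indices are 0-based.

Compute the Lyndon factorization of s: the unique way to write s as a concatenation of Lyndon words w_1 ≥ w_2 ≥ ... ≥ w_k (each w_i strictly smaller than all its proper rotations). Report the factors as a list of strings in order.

["bbcbbecfe", "acbccdecfacf"]

emit factor 1: 'bbcbbecfe' (i=0, period=9)
emit factor 2: 'acbccdecfacf' (i=9, period=12)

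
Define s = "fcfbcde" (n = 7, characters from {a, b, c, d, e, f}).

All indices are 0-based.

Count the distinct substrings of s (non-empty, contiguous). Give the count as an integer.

26

sorted suffixes:
  #0 SA[0]=3  'bcde'
  #1 SA[1]=4  'cde'
  #2 SA[2]=1  'cfbcde'
  #3 SA[3]=5  'de'
  #4 SA[4]=6  'e'
  #5 SA[5]=2  'fbcde'
  #6 SA[6]=0  'fcfbcde'

SA = [3, 4, 1, 5, 6, 2, 0]
rank  pair      lcp
   1  s[3:],s[4:]  0  ''
   2  s[4:],s[1:]  1  'c'
   3  s[1:],s[5:]  0  ''
   4  s[5:],s[6:]  0  ''
   5  s[6:],s[2:]  0  ''
   6  s[2:],s[0:]  1  'f'

n(n+1)/2 = 7·8/2 = 28
Σ LCP = 0 + 0 + 1 + 0 + 0 + 0 + 1 = 2
distinct = 28 − 2 = 26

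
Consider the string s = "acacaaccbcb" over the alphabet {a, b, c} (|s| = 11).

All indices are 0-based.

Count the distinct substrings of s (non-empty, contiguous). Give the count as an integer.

sorted suffixes:
  #0 SA[0]=4  'aaccbcb'
  #1 SA[1]=2  'acaaccbcb'
  #2 SA[2]=0  'acacaaccbcb'
  #3 SA[3]=5  'accbcb'
  #4 SA[4]=10  'b'
  #5 SA[5]=8  'bcb'
  #6 SA[6]=3  'caaccbcb'
  #7 SA[7]=1  'cacaaccbcb'
  #8 SA[8]=9  'cb'
  #9 SA[9]=7  'cbcb'
  #10 SA[10]=6  'ccbcb'

SA = [4, 2, 0, 5, 10, 8, 3, 1, 9, 7, 6]
i: (SA[i-1],SA[i]) lcp shared
  1: (4,2) 1 'a'
  2: (2,0) 3 'aca'
  3: (0,5) 2 'ac'
  4: (5,10) 0 ''
  5: (10,8) 1 'b'
  6: (8,3) 0 ''
  7: (3,1) 2 'ca'
  8: (1,9) 1 'c'
  9: (9,7) 2 'cb'
  10: (7,6) 1 'c'

n(n+1)/2 = 11·12/2 = 66
Σ LCP = 0 + 1 + 3 + 2 + 0 + 1 + 0 + 2 + 1 + 2 + 1 = 13
distinct = 66 − 13 = 53

53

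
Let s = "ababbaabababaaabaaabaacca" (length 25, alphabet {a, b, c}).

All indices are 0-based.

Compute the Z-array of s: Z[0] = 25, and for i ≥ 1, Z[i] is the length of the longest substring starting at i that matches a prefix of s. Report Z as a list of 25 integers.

[25, 0, 2, 0, 0, 1, 4, 0, 4, 0, 3, 0, 1, 1, 3, 0, 1, 1, 3, 0, 1, 1, 0, 0, 1]

Z[0]=25
i=1: i≥r, start 0; Z[1]=0
i=2: i≥r, start 0; Z[2]=2 extend→box=[2,4)
i=3: min(r-i=1, Z[1]=0)=0; Z[3]=0
i=4: i≥r, start 0; Z[4]=0
i=5: i≥r, start 0; Z[5]=1 extend→box=[5,6)
i=6: i≥r, start 0; Z[6]=4 extend→box=[6,10)
i=7: min(r-i=3, Z[1]=0)=0; Z[7]=0
i=8: min(r-i=2, Z[2]=2)=2; Z[8]=4 extend→box=[8,12)
i=9: min(r-i=3, Z[1]=0)=0; Z[9]=0
i=10: min(r-i=2, Z[2]=2)=2; Z[10]=3 extend→box=[10,13)
i=11: min(r-i=2, Z[1]=0)=0; Z[11]=0
i=12: min(r-i=1, Z[2]=2)=1; Z[12]=1
i=13: i≥r, start 0; Z[13]=1 extend→box=[13,14)
i=14: i≥r, start 0; Z[14]=3 extend→box=[14,17)
i=15: min(r-i=2, Z[1]=0)=0; Z[15]=0
i=16: min(r-i=1, Z[2]=2)=1; Z[16]=1
i=17: i≥r, start 0; Z[17]=1 extend→box=[17,18)
i=18: i≥r, start 0; Z[18]=3 extend→box=[18,21)
i=19: min(r-i=2, Z[1]=0)=0; Z[19]=0
i=20: min(r-i=1, Z[2]=2)=1; Z[20]=1
i=21: i≥r, start 0; Z[21]=1 extend→box=[21,22)
i=22: i≥r, start 0; Z[22]=0
i=23: i≥r, start 0; Z[23]=0
i=24: i≥r, start 0; Z[24]=1 extend→box=[24,25)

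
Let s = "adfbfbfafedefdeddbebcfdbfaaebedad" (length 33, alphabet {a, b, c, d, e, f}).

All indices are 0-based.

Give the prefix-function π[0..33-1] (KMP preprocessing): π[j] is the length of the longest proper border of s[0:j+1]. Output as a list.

π[0] = 0
j=1 s[j]='d': π[1]=0 (border '')
j=2 s[j]='f': π[2]=0 (border '')
j=3 s[j]='b': π[3]=0 (border '')
j=4 s[j]='f': π[4]=0 (border '')
j=5 s[j]='b': π[5]=0 (border '')
j=6 s[j]='f': π[6]=0 (border '')
j=7 s[j]='a': π[7]=1 (border 'a')
j=8 s[j]='f': k: 1→0; π[8]=0 (border '')
j=9 s[j]='e': π[9]=0 (border '')
j=10 s[j]='d': π[10]=0 (border '')
j=11 s[j]='e': π[11]=0 (border '')
j=12 s[j]='f': π[12]=0 (border '')
j=13 s[j]='d': π[13]=0 (border '')
j=14 s[j]='e': π[14]=0 (border '')
j=15 s[j]='d': π[15]=0 (border '')
j=16 s[j]='d': π[16]=0 (border '')
j=17 s[j]='b': π[17]=0 (border '')
j=18 s[j]='e': π[18]=0 (border '')
j=19 s[j]='b': π[19]=0 (border '')
j=20 s[j]='c': π[20]=0 (border '')
j=21 s[j]='f': π[21]=0 (border '')
j=22 s[j]='d': π[22]=0 (border '')
j=23 s[j]='b': π[23]=0 (border '')
j=24 s[j]='f': π[24]=0 (border '')
j=25 s[j]='a': π[25]=1 (border 'a')
j=26 s[j]='a': k: 1→0; π[26]=1 (border 'a')
j=27 s[j]='e': k: 1→0; π[27]=0 (border '')
j=28 s[j]='b': π[28]=0 (border '')
j=29 s[j]='e': π[29]=0 (border '')
j=30 s[j]='d': π[30]=0 (border '')
j=31 s[j]='a': π[31]=1 (border 'a')
j=32 s[j]='d': π[32]=2 (border 'ad')

[0, 0, 0, 0, 0, 0, 0, 1, 0, 0, 0, 0, 0, 0, 0, 0, 0, 0, 0, 0, 0, 0, 0, 0, 0, 1, 1, 0, 0, 0, 0, 1, 2]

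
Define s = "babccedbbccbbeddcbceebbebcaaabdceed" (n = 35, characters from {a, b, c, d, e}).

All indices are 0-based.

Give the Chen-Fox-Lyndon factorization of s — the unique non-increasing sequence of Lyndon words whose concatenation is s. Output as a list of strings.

emit factor 1: 'b' (i=0, period=1)
emit factor 2: 'abccedbbccbbeddcbceebbebc' (i=1, period=25)
emit factor 3: 'aaabdceed' (i=26, period=9)

["b", "abccedbbccbbeddcbceebbebc", "aaabdceed"]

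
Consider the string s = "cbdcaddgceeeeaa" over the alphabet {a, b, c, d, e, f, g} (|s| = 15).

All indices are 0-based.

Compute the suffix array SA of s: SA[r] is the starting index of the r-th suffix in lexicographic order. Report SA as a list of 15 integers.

rank | idx | suffix
   0 |  14 | a
   1 |  13 | aa
   2 |   4 | addgceeeeaa
   3 |   1 | bdcaddgceeeeaa
   4 |   3 | caddgceeeeaa
   5 |   0 | cbdcaddgceeeeaa
   6 |   8 | ceeeeaa
   7 |   2 | dcaddgceeeeaa
   8 |   5 | ddgceeeeaa
   9 |   6 | dgceeeeaa
  10 |  12 | eaa
  11 |  11 | eeaa
  12 |  10 | eeeaa
  13 |   9 | eeeeaa
  14 |   7 | gceeeeaa

[14, 13, 4, 1, 3, 0, 8, 2, 5, 6, 12, 11, 10, 9, 7]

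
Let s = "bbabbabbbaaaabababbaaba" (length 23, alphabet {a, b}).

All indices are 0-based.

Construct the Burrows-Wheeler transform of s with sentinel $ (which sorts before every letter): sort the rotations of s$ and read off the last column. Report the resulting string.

abbabaaabbbbabbaabbba$aa

rank  rotation                  last
    0  $bbabbabbbaaaabababbaaba  a
    1  a$bbabbabbbaaaabababbaab  b
    2  aaaabababbaaba$bbabbabbb  b
    3  aaabababbaaba$bbabbabbba  a
    4  aaba$bbabbabbbaaaabababb  b
    5  aabababbaaba$bbabbabbbaa  a
    6  aba$bbabbabbbaaaabababba  a
    7  abababbaaba$bbabbabbbaaa  a
    8  ababbaaba$bbabbabbbaaaab  b
    9  abbaaba$bbabbabbbaaaabab  b
   10  abbabbbaaaabababbaaba$bb  b
   11  abbbaaaabababbaaba$bbabb  b
   12  ba$bbabbabbbaaaabababbaa  a
   13  baaaabababbaaba$bbabbabb  b
   14  baaba$bbabbabbbaaaababab  b
   15  bababbaaba$bbabbabbbaaaa  a
   16  babbaaba$bbabbabbbaaaaba  a
   17  babbabbbaaaabababbaaba$b  b
   18  babbbaaaabababbaaba$bbab  b
   19  bbaaaabababbaaba$bbabbab  b
   20  bbaaba$bbabbabbbaaaababa  a
   21  bbabbabbbaaaabababbaaba$  $
   22  bbabbbaaaabababbaaba$bba  a
   23  bbbaaaabababbaaba$bbabba  a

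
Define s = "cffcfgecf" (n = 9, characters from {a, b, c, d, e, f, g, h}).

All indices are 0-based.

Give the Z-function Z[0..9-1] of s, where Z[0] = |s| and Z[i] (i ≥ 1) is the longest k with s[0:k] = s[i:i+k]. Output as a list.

Z[0]=9
i=1: i≥r, start 0; Z[1]=0
i=2: i≥r, start 0; Z[2]=0
i=3: i≥r, start 0; Z[3]=2 grow→box=[3,5)
i=4: min(r-i=1, Z[1]=0)=0; Z[4]=0
i=5: i≥r, start 0; Z[5]=0
i=6: i≥r, start 0; Z[6]=0
i=7: i≥r, start 0; Z[7]=2 grow→box=[7,9)
i=8: min(r-i=1, Z[1]=0)=0; Z[8]=0

[9, 0, 0, 2, 0, 0, 0, 2, 0]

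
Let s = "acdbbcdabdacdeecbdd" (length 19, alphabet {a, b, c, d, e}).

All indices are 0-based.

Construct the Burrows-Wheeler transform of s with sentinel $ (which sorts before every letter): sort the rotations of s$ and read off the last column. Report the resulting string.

rank  rotation              last
    0  $acdbbcdabdacdeecbdd  d
    1  abdacdeecbdd$acdbbcd  d
    2  acdbbcdabdacdeecbdd$  $
    3  acdeecbdd$acdbbcdabd  d
    4  bbcdabdacdeecbdd$acd  d
    5  bcdabdacdeecbdd$acdb  b
    6  bdacdeecbdd$acdbbcda  a
    7  bdd$acdbbcdabdacdeec  c
    8  cbdd$acdbbcdabdacdee  e
    9  cdabdacdeecbdd$acdbb  b
   10  cdbbcdabdacdeecbdd$a  a
   11  cdeecbdd$acdbbcdabda  a
   12  d$acdbbcdabdacdeecbd  d
   13  dabdacdeecbdd$acdbbc  c
   14  dacdeecbdd$acdbbcdab  b
   15  dbbcdabdacdeecbdd$ac  c
   16  dd$acdbbcdabdacdeecb  b
   17  deecbdd$acdbbcdabdac  c
   18  ecbdd$acdbbcdabdacde  e
   19  eecbdd$acdbbcdabdacd  d

dd$ddbacebaadcbcbced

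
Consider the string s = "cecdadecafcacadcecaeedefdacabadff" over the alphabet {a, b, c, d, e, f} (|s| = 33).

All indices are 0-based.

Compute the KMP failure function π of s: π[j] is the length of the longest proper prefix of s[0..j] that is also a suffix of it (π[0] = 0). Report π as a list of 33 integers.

π[0] = 0
j=1 s[j]='e': π[1]=0 (border '')
j=2 s[j]='c': π[2]=1 (border 'c')
j=3 s[j]='d': k: 1→0; π[3]=0 (border '')
j=4 s[j]='a': π[4]=0 (border '')
j=5 s[j]='d': π[5]=0 (border '')
j=6 s[j]='e': π[6]=0 (border '')
j=7 s[j]='c': π[7]=1 (border 'c')
j=8 s[j]='a': k: 1→0; π[8]=0 (border '')
j=9 s[j]='f': π[9]=0 (border '')
j=10 s[j]='c': π[10]=1 (border 'c')
j=11 s[j]='a': k: 1→0; π[11]=0 (border '')
j=12 s[j]='c': π[12]=1 (border 'c')
j=13 s[j]='a': k: 1→0; π[13]=0 (border '')
j=14 s[j]='d': π[14]=0 (border '')
j=15 s[j]='c': π[15]=1 (border 'c')
j=16 s[j]='e': π[16]=2 (border 'ce')
j=17 s[j]='c': π[17]=3 (border 'cec')
j=18 s[j]='a': k: 3→1→0; π[18]=0 (border '')
j=19 s[j]='e': π[19]=0 (border '')
j=20 s[j]='e': π[20]=0 (border '')
j=21 s[j]='d': π[21]=0 (border '')
j=22 s[j]='e': π[22]=0 (border '')
j=23 s[j]='f': π[23]=0 (border '')
j=24 s[j]='d': π[24]=0 (border '')
j=25 s[j]='a': π[25]=0 (border '')
j=26 s[j]='c': π[26]=1 (border 'c')
j=27 s[j]='a': k: 1→0; π[27]=0 (border '')
j=28 s[j]='b': π[28]=0 (border '')
j=29 s[j]='a': π[29]=0 (border '')
j=30 s[j]='d': π[30]=0 (border '')
j=31 s[j]='f': π[31]=0 (border '')
j=32 s[j]='f': π[32]=0 (border '')

[0, 0, 1, 0, 0, 0, 0, 1, 0, 0, 1, 0, 1, 0, 0, 1, 2, 3, 0, 0, 0, 0, 0, 0, 0, 0, 1, 0, 0, 0, 0, 0, 0]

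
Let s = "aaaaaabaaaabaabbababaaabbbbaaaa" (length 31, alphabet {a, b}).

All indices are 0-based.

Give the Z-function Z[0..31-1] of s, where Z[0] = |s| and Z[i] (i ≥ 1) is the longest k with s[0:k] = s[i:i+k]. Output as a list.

[31, 5, 4, 3, 2, 1, 0, 4, 3, 2, 1, 0, 2, 1, 0, 0, 1, 0, 1, 0, 3, 2, 1, 0, 0, 0, 0, 4, 3, 2, 1]

Z[0]=31
i=1: i≥r, start 0; Z[1]=5 grow→box=[1,6)
i=2: min(r-i=4, Z[1]=5)=4; Z[2]=4
i=3: min(r-i=3, Z[2]=4)=3; Z[3]=3
i=4: min(r-i=2, Z[3]=3)=2; Z[4]=2
i=5: min(r-i=1, Z[4]=2)=1; Z[5]=1
i=6: i≥r, start 0; Z[6]=0
i=7: i≥r, start 0; Z[7]=4 grow→box=[7,11)
i=8: min(r-i=3, Z[1]=5)=3; Z[8]=3
i=9: min(r-i=2, Z[2]=4)=2; Z[9]=2
i=10: min(r-i=1, Z[3]=3)=1; Z[10]=1
i=11: i≥r, start 0; Z[11]=0
i=12: i≥r, start 0; Z[12]=2 grow→box=[12,14)
i=13: min(r-i=1, Z[1]=5)=1; Z[13]=1
i=14: i≥r, start 0; Z[14]=0
i=15: i≥r, start 0; Z[15]=0
i=16: i≥r, start 0; Z[16]=1 grow→box=[16,17)
i=17: i≥r, start 0; Z[17]=0
i=18: i≥r, start 0; Z[18]=1 grow→box=[18,19)
i=19: i≥r, start 0; Z[19]=0
i=20: i≥r, start 0; Z[20]=3 grow→box=[20,23)
i=21: min(r-i=2, Z[1]=5)=2; Z[21]=2
i=22: min(r-i=1, Z[2]=4)=1; Z[22]=1
i=23: i≥r, start 0; Z[23]=0
i=24: i≥r, start 0; Z[24]=0
i=25: i≥r, start 0; Z[25]=0
i=26: i≥r, start 0; Z[26]=0
i=27: i≥r, start 0; Z[27]=4 grow→box=[27,31)
i=28: min(r-i=3, Z[1]=5)=3; Z[28]=3
i=29: min(r-i=2, Z[2]=4)=2; Z[29]=2
i=30: min(r-i=1, Z[3]=3)=1; Z[30]=1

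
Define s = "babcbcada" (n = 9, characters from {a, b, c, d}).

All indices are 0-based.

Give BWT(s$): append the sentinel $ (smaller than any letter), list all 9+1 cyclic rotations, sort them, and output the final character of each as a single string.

adbc$cabba

rank  rotation    last
    0  $babcbcada  a
    1  a$babcbcad  d
    2  abcbcada$b  b
    3  ada$babcbc  c
    4  babcbcada$  $
    5  bcada$babc  c
    6  bcbcada$ba  a
    7  cada$babcb  b
    8  cbcada$bab  b
    9  da$babcbca  a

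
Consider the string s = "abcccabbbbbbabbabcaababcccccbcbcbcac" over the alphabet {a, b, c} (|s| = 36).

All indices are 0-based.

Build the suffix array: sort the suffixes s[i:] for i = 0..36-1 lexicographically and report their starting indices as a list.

[18, 19, 12, 5, 15, 0, 21, 34, 11, 14, 20, 10, 13, 9, 8, 7, 6, 16, 32, 30, 28, 1, 22, 35, 17, 4, 33, 31, 29, 27, 3, 26, 2, 25, 24, 23]

rank | idx | suffix
   0 |  18 | aababcccccbcbcbcac
   1 |  19 | ababcccccbcbcbcac
   2 |  12 | abbabcaababcccccbcbcbcac
   3 |   5 | abbbbbbabbabcaababcccccbcbcbcac
   4 |  15 | abcaababcccccbcbcbcac
   5 |   0 | abcccabbbbbbabbabcaababcccccbcbcbcac
   6 |  21 | abcccccbcbcbcac
   7 |  34 | ac
   8 |  11 | babbabcaababcccccbcbcbcac
   9 |  14 | babcaababcccccbcbcbcac
  10 |  20 | babcccccbcbcbcac
  11 |  10 | bbabbabcaababcccccbcbcbcac
  12 |  13 | bbabcaababcccccbcbcbcac
  13 |   9 | bbbabbabcaababcccccbcbcbcac
  14 |   8 | bbbbabbabcaababcccccbcbcbcac
  15 |   7 | bbbbbabbabcaababcccccbcbcbcac
  16 |   6 | bbbbbbabbabcaababcccccbcbcbcac
  17 |  16 | bcaababcccccbcbcbcac
  18 |  32 | bcac
  19 |  30 | bcbcac
  20 |  28 | bcbcbcac
  21 |   1 | bcccabbbbbbabbabcaababcccccbcbcbcac
  22 |  22 | bcccccbcbcbcac
  23 |  35 | c
  24 |  17 | caababcccccbcbcbcac
  25 |   4 | cabbbbbbabbabcaababcccccbcbcbcac
  26 |  33 | cac
  27 |  31 | cbcac
  28 |  29 | cbcbcac
  29 |  27 | cbcbcbcac
  30 |   3 | ccabbbbbbabbabcaababcccccbcbcbcac
  31 |  26 | ccbcbcbcac
  32 |   2 | cccabbbbbbabbabcaababcccccbcbcbcac
  33 |  25 | cccbcbcbcac
  34 |  24 | ccccbcbcbcac
  35 |  23 | cccccbcbcbcac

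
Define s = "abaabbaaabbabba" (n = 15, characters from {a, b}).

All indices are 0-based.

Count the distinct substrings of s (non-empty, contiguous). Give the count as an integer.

87

rank | idx | suffix
   0 |  14 | a
   1 |   6 | aaabbabba
   2 |   2 | aabbaaabbabba
   3 |   7 | aabbabba
   4 |   0 | abaabbaaabbabba
   5 |  11 | abba
   6 |   3 | abbaaabbabba
   7 |   8 | abbabba
   8 |  13 | ba
   9 |   5 | baaabbabba
  10 |   1 | baabbaaabbabba
  11 |  10 | babba
  12 |  12 | bba
  13 |   4 | bbaaabbabba
  14 |   9 | bbabba

SA = [14, 6, 2, 7, 0, 11, 3, 8, 13, 5, 1, 10, 12, 4, 9]
rank  pair      lcp
   1  s[14:],s[6:]  1  'a'
   2  s[6:],s[2:]  2  'aa'
   3  s[2:],s[7:]  5  'aabba'
   4  s[7:],s[0:]  1  'a'
   5  s[0:],s[11:]  2  'ab'
   6  s[11:],s[3:]  4  'abba'
   7  s[3:],s[8:]  4  'abba'
   8  s[8:],s[13:]  0  ''
   9  s[13:],s[5:]  2  'ba'
  10  s[5:],s[1:]  3  'baa'
  11  s[1:],s[10:]  2  'ba'
  12  s[10:],s[12:]  1  'b'
  13  s[12:],s[4:]  3  'bba'
  14  s[4:],s[9:]  3  'bba'

n(n+1)/2 = 15·16/2 = 120
Σ LCP = 0 + 1 + 2 + 5 + 1 + 2 + 4 + 4 + 0 + 2 + 3 + 2 + 1 + 3 + 3 = 33
distinct = 120 − 33 = 87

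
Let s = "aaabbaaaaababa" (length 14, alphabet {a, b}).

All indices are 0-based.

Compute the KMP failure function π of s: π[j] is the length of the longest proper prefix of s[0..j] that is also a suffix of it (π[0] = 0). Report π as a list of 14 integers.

π[0] = 0
j=1 s[j]='a': π[1]=1 (border 'a')
j=2 s[j]='a': π[2]=2 (border 'aa')
j=3 s[j]='b': k: 2→1→0; π[3]=0 (border '')
j=4 s[j]='b': π[4]=0 (border '')
j=5 s[j]='a': π[5]=1 (border 'a')
j=6 s[j]='a': π[6]=2 (border 'aa')
j=7 s[j]='a': π[7]=3 (border 'aaa')
j=8 s[j]='a': k: 3→2; π[8]=3 (border 'aaa')
j=9 s[j]='a': k: 3→2; π[9]=3 (border 'aaa')
j=10 s[j]='b': π[10]=4 (border 'aaab')
j=11 s[j]='a': k: 4→0; π[11]=1 (border 'a')
j=12 s[j]='b': k: 1→0; π[12]=0 (border '')
j=13 s[j]='a': π[13]=1 (border 'a')

[0, 1, 2, 0, 0, 1, 2, 3, 3, 3, 4, 1, 0, 1]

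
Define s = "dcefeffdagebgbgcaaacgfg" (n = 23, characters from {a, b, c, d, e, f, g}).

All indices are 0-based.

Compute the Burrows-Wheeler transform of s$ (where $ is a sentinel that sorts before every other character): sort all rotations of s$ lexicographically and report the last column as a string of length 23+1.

gcaadeggdaf$gcffeegfbbac

rank  rotation                  last
    0  $dcefeffdagebgbgcaaacgfg  g
    1  aaacgfg$dcefeffdagebgbgc  c
    2  aacgfg$dcefeffdagebgbgca  a
    3  acgfg$dcefeffdagebgbgcaa  a
    4  agebgbgcaaacgfg$dcefeffd  d
    5  bgbgcaaacgfg$dcefeffdage  e
    6  bgcaaacgfg$dcefeffdagebg  g
    7  caaacgfg$dcefeffdagebgbg  g
    8  cefeffdagebgbgcaaacgfg$d  d
    9  cgfg$dcefeffdagebgbgcaaa  a
   10  dagebgbgcaaacgfg$dcefeff  f
   11  dcefeffdagebgbgcaaacgfg$  $
   12  ebgbgcaaacgfg$dcefeffdag  g
   13  efeffdagebgbgcaaacgfg$dc  c
   14  effdagebgbgcaaacgfg$dcef  f
   15  fdagebgbgcaaacgfg$dcefef  f
   16  feffdagebgbgcaaacgfg$dce  e
   17  ffdagebgbgcaaacgfg$dcefe  e
   18  fg$dcefeffdagebgbgcaaacg  g
   19  g$dcefeffdagebgbgcaaacgf  f
   20  gbgcaaacgfg$dcefeffdageb  b
   21  gcaaacgfg$dcefeffdagebgb  b
   22  gebgbgcaaacgfg$dcefeffda  a
   23  gfg$dcefeffdagebgbgcaaac  c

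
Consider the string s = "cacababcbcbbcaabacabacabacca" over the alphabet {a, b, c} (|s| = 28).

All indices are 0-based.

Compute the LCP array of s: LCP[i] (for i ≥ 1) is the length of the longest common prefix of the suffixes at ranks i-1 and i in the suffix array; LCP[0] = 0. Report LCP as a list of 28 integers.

rank | idx | suffix
   0 |  27 | a
   1 |  13 | aabacabacabacca
   2 |   3 | ababcbcbbcaabacabacabacca
   3 |  14 | abacabacabacca
   4 |  18 | abacabacca
   5 |  22 | abacca
   6 |   5 | abcbcbbcaabacabacabacca
   7 |   1 | acababcbcbbcaabacabacabacca
   8 |  16 | acabacabacca
   9 |  20 | acabacca
  10 |  24 | acca
  11 |   4 | babcbcbbcaabacabacabacca
  12 |  15 | bacabacabacca
  13 |  19 | bacabacca
  14 |  23 | bacca
  15 |  10 | bbcaabacabacabacca
  16 |  11 | bcaabacabacabacca
  17 |   8 | bcbbcaabacabacabacca
  18 |   6 | bcbcbbcaabacabacabacca
  19 |  26 | ca
  20 |  12 | caabacabacabacca
  21 |   2 | cababcbcbbcaabacabacabacca
  22 |  17 | cabacabacca
  23 |  21 | cabacca
  24 |   0 | cacababcbcbbcaabacabacabacca
  25 |   9 | cbbcaabacabacabacca
  26 |   7 | cbcbbcaabacabacabacca
  27 |  25 | cca

SA = [27, 13, 3, 14, 18, 22, 5, 1, 16, 20, 24, 4, 15, 19, 23, 10, 11, 8, 6, 26, 12, 2, 17, 21, 0, 9, 7, 25]
rank  pair      lcp
   1  s[27:],s[13:]  1  'a'
   2  s[13:],s[3:]  1  'a'
   3  s[3:],s[14:]  3  'aba'
   4  s[14:],s[18:]  8  'abacabac'
   5  s[18:],s[22:]  4  'abac'
   6  s[22:],s[5:]  2  'ab'
   7  s[5:],s[1:]  1  'a'
   8  s[1:],s[16:]  5  'acaba'
   9  s[16:],s[20:]  6  'acabac'
  10  s[20:],s[24:]  2  'ac'
  11  s[24:],s[4:]  0  ''
  12  s[4:],s[15:]  2  'ba'
  13  s[15:],s[19:]  7  'bacabac'
  14  s[19:],s[23:]  3  'bac'
  15  s[23:],s[10:]  1  'b'
  16  s[10:],s[11:]  1  'b'
  17  s[11:],s[8:]  2  'bc'
  18  s[8:],s[6:]  3  'bcb'
  19  s[6:],s[26:]  0  ''
  20  s[26:],s[12:]  2  'ca'
  21  s[12:],s[2:]  2  'ca'
  22  s[2:],s[17:]  4  'caba'
  23  s[17:],s[21:]  5  'cabac'
  24  s[21:],s[0:]  2  'ca'
  25  s[0:],s[9:]  1  'c'
  26  s[9:],s[7:]  2  'cb'
  27  s[7:],s[25:]  1  'c'

[0, 1, 1, 3, 8, 4, 2, 1, 5, 6, 2, 0, 2, 7, 3, 1, 1, 2, 3, 0, 2, 2, 4, 5, 2, 1, 2, 1]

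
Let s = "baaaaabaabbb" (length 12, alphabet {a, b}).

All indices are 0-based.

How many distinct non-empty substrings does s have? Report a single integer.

rank→(start, suffix):
  0 → (1, 'aaaaabaabbb')
  1 → (2, 'aaaabaabbb')
  2 → (3, 'aaabaabbb')
  3 → (4, 'aabaabbb')
  4 → (7, 'aabbb')
  5 → (5, 'abaabbb')
  6 → (8, 'abbb')
  7 → (11, 'b')
  8 → (0, 'baaaaabaabbb')
  9 → (6, 'baabbb')
  10 → (10, 'bb')
  11 → (9, 'bbb')

SA = [1, 2, 3, 4, 7, 5, 8, 11, 0, 6, 10, 9]
i: (SA[i-1],SA[i]) lcp shared
  1: (1,2) 4 'aaaa'
  2: (2,3) 3 'aaa'
  3: (3,4) 2 'aa'
  4: (4,7) 3 'aab'
  5: (7,5) 1 'a'
  6: (5,8) 2 'ab'
  7: (8,11) 0 ''
  8: (11,0) 1 'b'
  9: (0,6) 3 'baa'
  10: (6,10) 1 'b'
  11: (10,9) 2 'bb'

n(n+1)/2 = 12·13/2 = 78
Σ LCP = 0 + 4 + 3 + 2 + 3 + 1 + 2 + 0 + 1 + 3 + 1 + 2 = 22
distinct = 78 − 22 = 56

56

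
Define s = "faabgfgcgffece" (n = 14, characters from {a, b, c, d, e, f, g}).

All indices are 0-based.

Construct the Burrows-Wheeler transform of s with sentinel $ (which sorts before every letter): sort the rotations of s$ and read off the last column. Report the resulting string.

rank  rotation         last
    0  $faabgfgcgffece  e
    1  aabgfgcgffece$f  f
    2  abgfgcgffece$fa  a
    3  bgfgcgffece$faa  a
    4  ce$faabgfgcgffe  e
    5  cgffece$faabgfg  g
    6  e$faabgfgcgffec  c
    7  ece$faabgfgcgff  f
    8  faabgfgcgffece$  $
    9  fece$faabgfgcgf  f
   10  ffece$faabgfgcg  g
   11  fgcgffece$faabg  g
   12  gcgffece$faabgf  f
   13  gffece$faabgfgc  c
   14  gfgcgffece$faab  b

efaaegcf$fggfcb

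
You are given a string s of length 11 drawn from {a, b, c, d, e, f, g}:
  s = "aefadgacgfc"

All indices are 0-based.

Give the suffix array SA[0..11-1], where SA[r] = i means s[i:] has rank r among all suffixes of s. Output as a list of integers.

rank | idx | suffix
   0 |   6 | acgfc
   1 |   3 | adgacgfc
   2 |   0 | aefadgacgfc
   3 |  10 | c
   4 |   7 | cgfc
   5 |   4 | dgacgfc
   6 |   1 | efadgacgfc
   7 |   2 | fadgacgfc
   8 |   9 | fc
   9 |   5 | gacgfc
  10 |   8 | gfc

[6, 3, 0, 10, 7, 4, 1, 2, 9, 5, 8]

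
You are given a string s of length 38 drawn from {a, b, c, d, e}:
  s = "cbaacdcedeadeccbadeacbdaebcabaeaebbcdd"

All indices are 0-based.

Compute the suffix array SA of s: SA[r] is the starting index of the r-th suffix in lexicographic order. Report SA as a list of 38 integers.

[2, 27, 19, 3, 16, 10, 29, 31, 23, 1, 15, 28, 33, 25, 34, 21, 26, 0, 14, 20, 13, 4, 35, 6, 37, 22, 5, 36, 17, 8, 11, 18, 9, 30, 32, 24, 12, 7]

rank | idx | suffix
   0 |   2 | aacdcedeadeccbadeacbdaebcabaeaebbcdd
   1 |  27 | abaeaebbcdd
   2 |  19 | acbdaebcabaeaebbcdd
   3 |   3 | acdcedeadeccbadeacbdaebcabaeaebbcdd
   4 |  16 | adeacbdaebcabaeaebbcdd
   5 |  10 | adeccbadeacbdaebcabaeaebbcdd
   6 |  29 | aeaebbcdd
   7 |  31 | aebbcdd
   8 |  23 | aebcabaeaebbcdd
   9 |   1 | baacdcedeadeccbadeacbdaebcabaeaebbcdd
  10 |  15 | badeacbdaebcabaeaebbcdd
  11 |  28 | baeaebbcdd
  12 |  33 | bbcdd
  13 |  25 | bcabaeaebbcdd
  14 |  34 | bcdd
  15 |  21 | bdaebcabaeaebbcdd
  16 |  26 | cabaeaebbcdd
  17 |   0 | cbaacdcedeadeccbadeacbdaebcabaeaebbcdd
  18 |  14 | cbadeacbdaebcabaeaebbcdd
  19 |  20 | cbdaebcabaeaebbcdd
  20 |  13 | ccbadeacbdaebcabaeaebbcdd
  21 |   4 | cdcedeadeccbadeacbdaebcabaeaebbcdd
  22 |  35 | cdd
  23 |   6 | cedeadeccbadeacbdaebcabaeaebbcdd
  24 |  37 | d
  25 |  22 | daebcabaeaebbcdd
  26 |   5 | dcedeadeccbadeacbdaebcabaeaebbcdd
  27 |  36 | dd
  28 |  17 | deacbdaebcabaeaebbcdd
  29 |   8 | deadeccbadeacbdaebcabaeaebbcdd
  30 |  11 | deccbadeacbdaebcabaeaebbcdd
  31 |  18 | eacbdaebcabaeaebbcdd
  32 |   9 | eadeccbadeacbdaebcabaeaebbcdd
  33 |  30 | eaebbcdd
  34 |  32 | ebbcdd
  35 |  24 | ebcabaeaebbcdd
  36 |  12 | eccbadeacbdaebcabaeaebbcdd
  37 |   7 | edeadeccbadeacbdaebcabaeaebbcdd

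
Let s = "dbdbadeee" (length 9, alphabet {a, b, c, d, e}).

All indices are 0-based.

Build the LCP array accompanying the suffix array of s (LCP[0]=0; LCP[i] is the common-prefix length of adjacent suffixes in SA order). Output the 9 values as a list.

rank | idx | suffix
   0 |   4 | adeee
   1 |   3 | badeee
   2 |   1 | bdbadeee
   3 |   2 | dbadeee
   4 |   0 | dbdbadeee
   5 |   5 | deee
   6 |   8 | e
   7 |   7 | ee
   8 |   6 | eee

SA = [4, 3, 1, 2, 0, 5, 8, 7, 6]
i: (SA[i-1],SA[i]) lcp shared
  1: (4,3) 0 ''
  2: (3,1) 1 'b'
  3: (1,2) 0 ''
  4: (2,0) 2 'db'
  5: (0,5) 1 'd'
  6: (5,8) 0 ''
  7: (8,7) 1 'e'
  8: (7,6) 2 'ee'

[0, 0, 1, 0, 2, 1, 0, 1, 2]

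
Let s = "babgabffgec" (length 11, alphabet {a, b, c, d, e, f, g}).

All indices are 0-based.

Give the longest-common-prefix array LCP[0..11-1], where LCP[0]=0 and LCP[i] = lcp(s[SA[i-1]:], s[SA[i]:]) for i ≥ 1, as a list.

[0, 2, 0, 1, 1, 0, 0, 0, 1, 0, 1]

sorted suffixes:
  #0 SA[0]=4  'abffgec'
  #1 SA[1]=1  'abgabffgec'
  #2 SA[2]=0  'babgabffgec'
  #3 SA[3]=5  'bffgec'
  #4 SA[4]=2  'bgabffgec'
  #5 SA[5]=10  'c'
  #6 SA[6]=9  'ec'
  #7 SA[7]=6  'ffgec'
  #8 SA[8]=7  'fgec'
  #9 SA[9]=3  'gabffgec'
  #10 SA[10]=8  'gec'

SA = [4, 1, 0, 5, 2, 10, 9, 6, 7, 3, 8]
rank  pair      lcp
   1  s[4:],s[1:]  2  'ab'
   2  s[1:],s[0:]  0  ''
   3  s[0:],s[5:]  1  'b'
   4  s[5:],s[2:]  1  'b'
   5  s[2:],s[10:]  0  ''
   6  s[10:],s[9:]  0  ''
   7  s[9:],s[6:]  0  ''
   8  s[6:],s[7:]  1  'f'
   9  s[7:],s[3:]  0  ''
  10  s[3:],s[8:]  1  'g'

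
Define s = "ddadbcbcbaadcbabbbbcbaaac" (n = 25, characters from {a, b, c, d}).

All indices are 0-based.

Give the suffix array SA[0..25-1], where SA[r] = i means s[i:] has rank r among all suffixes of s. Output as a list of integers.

[21, 22, 9, 14, 23, 2, 10, 20, 8, 13, 15, 16, 17, 18, 6, 4, 24, 19, 7, 12, 5, 1, 3, 11, 0]

sorted suffixes:
  #0 SA[0]=21  'aaac'
  #1 SA[1]=22  'aac'
  #2 SA[2]=9  'aadcbabbbbcbaaac'
  #3 SA[3]=14  'abbbbcbaaac'
  #4 SA[4]=23  'ac'
  #5 SA[5]=2  'adbcbcbaadcbabbbbcbaaac'
  #6 SA[6]=10  'adcbabbbbcbaaac'
  #7 SA[7]=20  'baaac'
  #8 SA[8]=8  'baadcbabbbbcbaaac'
  #9 SA[9]=13  'babbbbcbaaac'
  #10 SA[10]=15  'bbbbcbaaac'
  #11 SA[11]=16  'bbbcbaaac'
  #12 SA[12]=17  'bbcbaaac'
  #13 SA[13]=18  'bcbaaac'
  #14 SA[14]=6  'bcbaadcbabbbbcbaaac'
  #15 SA[15]=4  'bcbcbaadcbabbbbcbaaac'
  #16 SA[16]=24  'c'
  #17 SA[17]=19  'cbaaac'
  #18 SA[18]=7  'cbaadcbabbbbcbaaac'
  #19 SA[19]=12  'cbabbbbcbaaac'
  #20 SA[20]=5  'cbcbaadcbabbbbcbaaac'
  #21 SA[21]=1  'dadbcbcbaadcbabbbbcbaaac'
  #22 SA[22]=3  'dbcbcbaadcbabbbbcbaaac'
  #23 SA[23]=11  'dcbabbbbcbaaac'
  #24 SA[24]=0  'ddadbcbcbaadcbabbbbcbaaac'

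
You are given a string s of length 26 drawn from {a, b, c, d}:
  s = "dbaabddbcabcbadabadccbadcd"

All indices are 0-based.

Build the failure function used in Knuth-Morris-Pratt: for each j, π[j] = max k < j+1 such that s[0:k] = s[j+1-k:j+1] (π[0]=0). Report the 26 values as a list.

π[0] = 0
j=1 s[j]='b': π[1]=0 (border '')
j=2 s[j]='a': π[2]=0 (border '')
j=3 s[j]='a': π[3]=0 (border '')
j=4 s[j]='b': π[4]=0 (border '')
j=5 s[j]='d': π[5]=1 (border 'd')
j=6 s[j]='d': k: 1→0; π[6]=1 (border 'd')
j=7 s[j]='b': π[7]=2 (border 'db')
j=8 s[j]='c': k: 2→0; π[8]=0 (border '')
j=9 s[j]='a': π[9]=0 (border '')
j=10 s[j]='b': π[10]=0 (border '')
j=11 s[j]='c': π[11]=0 (border '')
j=12 s[j]='b': π[12]=0 (border '')
j=13 s[j]='a': π[13]=0 (border '')
j=14 s[j]='d': π[14]=1 (border 'd')
j=15 s[j]='a': k: 1→0; π[15]=0 (border '')
j=16 s[j]='b': π[16]=0 (border '')
j=17 s[j]='a': π[17]=0 (border '')
j=18 s[j]='d': π[18]=1 (border 'd')
j=19 s[j]='c': k: 1→0; π[19]=0 (border '')
j=20 s[j]='c': π[20]=0 (border '')
j=21 s[j]='b': π[21]=0 (border '')
j=22 s[j]='a': π[22]=0 (border '')
j=23 s[j]='d': π[23]=1 (border 'd')
j=24 s[j]='c': k: 1→0; π[24]=0 (border '')
j=25 s[j]='d': π[25]=1 (border 'd')

[0, 0, 0, 0, 0, 1, 1, 2, 0, 0, 0, 0, 0, 0, 1, 0, 0, 0, 1, 0, 0, 0, 0, 1, 0, 1]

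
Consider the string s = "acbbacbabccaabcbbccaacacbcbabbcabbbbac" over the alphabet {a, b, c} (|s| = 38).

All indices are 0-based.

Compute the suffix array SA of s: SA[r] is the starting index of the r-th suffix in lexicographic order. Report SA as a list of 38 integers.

sorted suffixes:
  #0 SA[0]=11  'aabcbbccaacacbcbabbcabbbbac'
  #1 SA[1]=19  'aacacbcbabbcabbbbac'
  #2 SA[2]=31  'abbbbac'
  #3 SA[3]=27  'abbcabbbbac'
  #4 SA[4]=12  'abcbbccaacacbcbabbcabbbbac'
  #5 SA[5]=7  'abccaabcbbccaacacbcbabbcabbbbac'
  #6 SA[6]=36  'ac'
  #7 SA[7]=20  'acacbcbabbcabbbbac'
  #8 SA[8]=4  'acbabccaabcbbccaacacbcbabbcabbbbac'
  #9 SA[9]=0  'acbbacbabccaabcbbccaacacbcbabbcabbbbac'
  #10 SA[10]=22  'acbcbabbcabbbbac'
  #11 SA[11]=26  'babbcabbbbac'
  #12 SA[12]=6  'babccaabcbbccaacacbcbabbcabbbbac'
  #13 SA[13]=35  'bac'
  #14 SA[14]=3  'bacbabccaabcbbccaacacbcbabbcabbbbac'
  #15 SA[15]=34  'bbac'
  #16 SA[16]=2  'bbacbabccaabcbbccaacacbcbabbcabbbbac'
  #17 SA[17]=33  'bbbac'
  #18 SA[18]=32  'bbbbac'
  #19 SA[19]=28  'bbcabbbbac'
  #20 SA[20]=15  'bbccaacacbcbabbcabbbbac'
  #21 SA[21]=29  'bcabbbbac'
  #22 SA[22]=24  'bcbabbcabbbbac'
  #23 SA[23]=13  'bcbbccaacacbcbabbcabbbbac'
  #24 SA[24]=8  'bccaabcbbccaacacbcbabbcabbbbac'
  #25 SA[25]=16  'bccaacacbcbabbcabbbbac'
  #26 SA[26]=37  'c'
  #27 SA[27]=10  'caabcbbccaacacbcbabbcabbbbac'
  #28 SA[28]=18  'caacacbcbabbcabbbbac'
  #29 SA[29]=30  'cabbbbac'
  #30 SA[30]=21  'cacbcbabbcabbbbac'
  #31 SA[31]=25  'cbabbcabbbbac'
  #32 SA[32]=5  'cbabccaabcbbccaacacbcbabbcabbbbac'
  #33 SA[33]=1  'cbbacbabccaabcbbccaacacbcbabbcabbbbac'
  #34 SA[34]=14  'cbbccaacacbcbabbcabbbbac'
  #35 SA[35]=23  'cbcbabbcabbbbac'
  #36 SA[36]=9  'ccaabcbbccaacacbcbabbcabbbbac'
  #37 SA[37]=17  'ccaacacbcbabbcabbbbac'

[11, 19, 31, 27, 12, 7, 36, 20, 4, 0, 22, 26, 6, 35, 3, 34, 2, 33, 32, 28, 15, 29, 24, 13, 8, 16, 37, 10, 18, 30, 21, 25, 5, 1, 14, 23, 9, 17]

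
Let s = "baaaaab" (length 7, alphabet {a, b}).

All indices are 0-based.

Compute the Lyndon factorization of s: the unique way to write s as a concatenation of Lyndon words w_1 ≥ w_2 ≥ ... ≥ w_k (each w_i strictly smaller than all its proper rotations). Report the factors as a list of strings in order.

["b", "aaaaab"]

emit factor 1: 'b' (i=0, period=1)
emit factor 2: 'aaaaab' (i=1, period=6)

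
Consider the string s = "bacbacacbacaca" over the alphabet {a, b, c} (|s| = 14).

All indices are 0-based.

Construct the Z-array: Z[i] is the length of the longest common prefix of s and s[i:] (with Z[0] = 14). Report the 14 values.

[14, 0, 0, 3, 0, 0, 0, 0, 3, 0, 0, 0, 0, 0]

Z[0]=14
i=1: fresh scan; Z[1]=0
i=2: fresh scan; Z[2]=0
i=3: fresh scan; Z[3]=3 grow→box=[3,6)
i=4: min(r-i=2, Z[1]=0)=0; Z[4]=0
i=5: min(r-i=1, Z[2]=0)=0; Z[5]=0
i=6: fresh scan; Z[6]=0
i=7: fresh scan; Z[7]=0
i=8: fresh scan; Z[8]=3 grow→box=[8,11)
i=9: min(r-i=2, Z[1]=0)=0; Z[9]=0
i=10: min(r-i=1, Z[2]=0)=0; Z[10]=0
i=11: fresh scan; Z[11]=0
i=12: fresh scan; Z[12]=0
i=13: fresh scan; Z[13]=0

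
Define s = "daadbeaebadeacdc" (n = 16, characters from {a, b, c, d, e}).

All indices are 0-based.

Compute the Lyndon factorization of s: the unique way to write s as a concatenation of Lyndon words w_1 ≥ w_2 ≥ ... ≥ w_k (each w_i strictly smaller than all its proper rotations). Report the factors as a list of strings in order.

["d", "aadbeaebadeacdc"]

emit factor 1: 'd' (i=0, period=1)
emit factor 2: 'aadbeaebadeacdc' (i=1, period=15)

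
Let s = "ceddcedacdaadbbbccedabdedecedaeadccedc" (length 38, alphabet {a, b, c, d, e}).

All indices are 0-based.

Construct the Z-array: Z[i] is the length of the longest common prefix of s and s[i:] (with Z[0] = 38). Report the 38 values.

Z[0]=38
i=1: fresh scan; Z[1]=0
i=2: fresh scan; Z[2]=0
i=3: fresh scan; Z[3]=0
i=4: fresh scan; Z[4]=3 scan→box=[4,7)
i=5: min(r-i=2, Z[1]=0)=0; Z[5]=0
i=6: min(r-i=1, Z[2]=0)=0; Z[6]=0
i=7: fresh scan; Z[7]=0
i=8: fresh scan; Z[8]=1 scan→box=[8,9)
i=9: fresh scan; Z[9]=0
i=10: fresh scan; Z[10]=0
i=11: fresh scan; Z[11]=0
i=12: fresh scan; Z[12]=0
i=13: fresh scan; Z[13]=0
i=14: fresh scan; Z[14]=0
i=15: fresh scan; Z[15]=0
i=16: fresh scan; Z[16]=1 scan→box=[16,17)
i=17: fresh scan; Z[17]=3 scan→box=[17,20)
i=18: min(r-i=2, Z[1]=0)=0; Z[18]=0
i=19: min(r-i=1, Z[2]=0)=0; Z[19]=0
i=20: fresh scan; Z[20]=0
i=21: fresh scan; Z[21]=0
i=22: fresh scan; Z[22]=0
i=23: fresh scan; Z[23]=0
i=24: fresh scan; Z[24]=0
i=25: fresh scan; Z[25]=0
i=26: fresh scan; Z[26]=3 scan→box=[26,29)
i=27: min(r-i=2, Z[1]=0)=0; Z[27]=0
i=28: min(r-i=1, Z[2]=0)=0; Z[28]=0
i=29: fresh scan; Z[29]=0
i=30: fresh scan; Z[30]=0
i=31: fresh scan; Z[31]=0
i=32: fresh scan; Z[32]=0
i=33: fresh scan; Z[33]=1 scan→box=[33,34)
i=34: fresh scan; Z[34]=3 scan→box=[34,37)
i=35: min(r-i=2, Z[1]=0)=0; Z[35]=0
i=36: min(r-i=1, Z[2]=0)=0; Z[36]=0
i=37: fresh scan; Z[37]=1 scan→box=[37,38)

[38, 0, 0, 0, 3, 0, 0, 0, 1, 0, 0, 0, 0, 0, 0, 0, 1, 3, 0, 0, 0, 0, 0, 0, 0, 0, 3, 0, 0, 0, 0, 0, 0, 1, 3, 0, 0, 1]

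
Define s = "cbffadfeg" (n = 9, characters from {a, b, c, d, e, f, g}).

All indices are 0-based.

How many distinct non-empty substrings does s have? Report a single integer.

43

sorted suffixes:
  #0 SA[0]=4  'adfeg'
  #1 SA[1]=1  'bffadfeg'
  #2 SA[2]=0  'cbffadfeg'
  #3 SA[3]=5  'dfeg'
  #4 SA[4]=7  'eg'
  #5 SA[5]=3  'fadfeg'
  #6 SA[6]=6  'feg'
  #7 SA[7]=2  'ffadfeg'
  #8 SA[8]=8  'g'

SA = [4, 1, 0, 5, 7, 3, 6, 2, 8]
i: (SA[i-1],SA[i]) lcp shared
  1: (4,1) 0 ''
  2: (1,0) 0 ''
  3: (0,5) 0 ''
  4: (5,7) 0 ''
  5: (7,3) 0 ''
  6: (3,6) 1 'f'
  7: (6,2) 1 'f'
  8: (2,8) 0 ''

n(n+1)/2 = 9·10/2 = 45
Σ LCP = 0 + 0 + 0 + 0 + 0 + 0 + 1 + 1 + 0 = 2
distinct = 45 − 2 = 43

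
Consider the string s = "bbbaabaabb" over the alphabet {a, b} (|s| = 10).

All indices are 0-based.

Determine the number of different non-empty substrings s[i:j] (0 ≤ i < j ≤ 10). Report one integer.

rank→(start, suffix):
  0 → (3, 'aabaabb')
  1 → (6, 'aabb')
  2 → (4, 'abaabb')
  3 → (7, 'abb')
  4 → (9, 'b')
  5 → (2, 'baabaabb')
  6 → (5, 'baabb')
  7 → (8, 'bb')
  8 → (1, 'bbaabaabb')
  9 → (0, 'bbbaabaabb')

SA = [3, 6, 4, 7, 9, 2, 5, 8, 1, 0]
i: (SA[i-1],SA[i]) lcp shared
  1: (3,6) 3 'aab'
  2: (6,4) 1 'a'
  3: (4,7) 2 'ab'
  4: (7,9) 0 ''
  5: (9,2) 1 'b'
  6: (2,5) 4 'baab'
  7: (5,8) 1 'b'
  8: (8,1) 2 'bb'
  9: (1,0) 2 'bb'

n(n+1)/2 = 10·11/2 = 55
Σ LCP = 0 + 3 + 1 + 2 + 0 + 1 + 4 + 1 + 2 + 2 = 16
distinct = 55 − 16 = 39

39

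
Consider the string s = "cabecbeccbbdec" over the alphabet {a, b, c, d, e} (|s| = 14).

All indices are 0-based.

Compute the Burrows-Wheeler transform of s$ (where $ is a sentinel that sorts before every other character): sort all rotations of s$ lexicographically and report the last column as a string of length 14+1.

rank  rotation         last
    0  $cabecbeccbbdec  c
    1  abecbeccbbdec$c  c
    2  bbdec$cabecbecc  c
    3  bdec$cabecbeccb  b
    4  becbeccbbdec$ca  a
    5  beccbbdec$cabec  c
    6  c$cabecbeccbbde  e
    7  cabecbeccbbdec$  $
    8  cbbdec$cabecbec  c
    9  cbeccbbdec$cabe  e
   10  ccbbdec$cabecbe  e
   11  dec$cabecbeccbb  b
   12  ec$cabecbeccbbd  d
   13  ecbeccbbdec$cab  b
   14  eccbbdec$cabecb  b

cccbace$ceebdbb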